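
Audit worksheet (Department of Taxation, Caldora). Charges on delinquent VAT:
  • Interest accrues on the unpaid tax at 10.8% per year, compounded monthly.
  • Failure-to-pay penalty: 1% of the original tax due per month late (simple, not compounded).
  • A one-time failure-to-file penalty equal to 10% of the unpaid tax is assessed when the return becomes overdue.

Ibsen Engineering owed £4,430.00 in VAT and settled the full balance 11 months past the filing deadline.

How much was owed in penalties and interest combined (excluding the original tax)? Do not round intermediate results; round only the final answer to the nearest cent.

Failure-to-file penalty: 10% × £4,430.00 = £443.00
Failure-to-pay penalty = 1% × £4,430.00 × 11 mo = £487.30
Interest (10.8%/yr ÷ 12 = 0.9%/month): £4,430.00 × ((1 + 0.009)^11 − 1) = £458.8482…
Penalties + interest = £930.3000 + £458.8482… = £1,389.15

£1,389.15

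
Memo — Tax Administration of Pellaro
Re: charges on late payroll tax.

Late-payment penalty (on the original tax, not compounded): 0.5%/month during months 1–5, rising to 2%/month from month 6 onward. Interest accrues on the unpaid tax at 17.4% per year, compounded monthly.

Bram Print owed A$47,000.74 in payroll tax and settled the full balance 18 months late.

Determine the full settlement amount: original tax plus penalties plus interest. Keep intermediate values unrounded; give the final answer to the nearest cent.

Penalty, months 1–5: 5 × 0.5% × A$47,000.74 = A$1,175.02…
Penalty, months 6–18: 13 × 2% × A$47,000.74 = A$12,220.19…
Interest (17.4%/yr ÷ 12 = 1.45%/month): A$47,000.74 × ((1 + 0.0145)^18 − 1) = A$13,902.6715…
Total = A$47,000.74 + A$13,395.2109 + A$13,902.6715… = A$74,298.62

A$74,298.62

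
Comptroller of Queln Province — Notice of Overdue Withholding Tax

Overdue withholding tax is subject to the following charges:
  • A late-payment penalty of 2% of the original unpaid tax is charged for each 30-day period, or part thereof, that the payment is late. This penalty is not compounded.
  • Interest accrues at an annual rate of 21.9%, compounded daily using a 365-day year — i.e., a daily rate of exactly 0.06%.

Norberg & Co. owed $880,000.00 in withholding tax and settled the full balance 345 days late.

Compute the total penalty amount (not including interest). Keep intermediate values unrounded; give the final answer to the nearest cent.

Penalty periods: ⌈345/30⌉ = 12; penalty = 12 × 2% × $880,000.00 = $211,200.00

$211,200.00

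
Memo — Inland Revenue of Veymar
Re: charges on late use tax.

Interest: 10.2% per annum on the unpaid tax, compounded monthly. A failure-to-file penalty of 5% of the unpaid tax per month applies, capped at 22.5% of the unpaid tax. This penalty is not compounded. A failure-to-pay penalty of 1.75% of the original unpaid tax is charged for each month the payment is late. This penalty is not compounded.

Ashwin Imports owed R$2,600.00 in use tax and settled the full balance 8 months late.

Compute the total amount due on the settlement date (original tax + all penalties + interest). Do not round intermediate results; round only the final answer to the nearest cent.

Failure-to-file: 8 × 5% × R$2,600.00 = R$1,040.00, capped at 22.5% × R$2,600.00 = R$585.00
Failure-to-pay penalty = 1.75% × R$2,600.00 × 8 mo = R$364.00
Interest (10.2%/yr ÷ 12 = 0.85%/month): R$2,600.00 × ((1 + 0.0085)^8 − 1) = R$182.1502…
Total = R$2,600.00 + R$949.0000 + R$182.1502… = R$3,731.15

R$3,731.15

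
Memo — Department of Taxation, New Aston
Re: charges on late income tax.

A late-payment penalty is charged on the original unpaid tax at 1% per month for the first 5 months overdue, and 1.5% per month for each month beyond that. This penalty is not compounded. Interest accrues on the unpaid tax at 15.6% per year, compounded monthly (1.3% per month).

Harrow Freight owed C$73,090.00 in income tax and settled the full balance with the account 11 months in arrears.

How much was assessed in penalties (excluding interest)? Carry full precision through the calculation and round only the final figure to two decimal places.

Penalty, months 1–5: 5 × 1% × C$73,090.00 = C$3,654.50
Penalty, months 6–11: 6 × 1.5% × C$73,090.00 = C$6,578.10
Total penalty = C$3,654.50 + C$6,578.10 = C$10,232.60

C$10,232.60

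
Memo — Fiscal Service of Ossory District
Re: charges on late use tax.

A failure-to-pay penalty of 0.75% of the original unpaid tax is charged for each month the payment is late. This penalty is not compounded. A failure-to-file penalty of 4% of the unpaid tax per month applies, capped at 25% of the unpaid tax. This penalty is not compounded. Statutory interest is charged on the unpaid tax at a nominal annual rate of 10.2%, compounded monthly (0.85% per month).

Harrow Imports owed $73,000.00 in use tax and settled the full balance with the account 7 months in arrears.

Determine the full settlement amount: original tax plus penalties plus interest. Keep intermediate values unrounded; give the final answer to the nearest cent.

Failure-to-file: 7 × 4% × $73,000.00 = $20,440.00, capped at 25% × $73,000.00 = $18,250.00
Failure-to-pay penalty: 7 × 0.75% × $73,000.00 = $3,832.50
Interest: $73,000.00 × ((1 + 0.0085)^7 − 1) = $73,000.00 × 0.0610389… = $4,455.8417…
Total = $73,000.00 + $22,082.5000 + $4,455.8417… = $99,538.34

$99,538.34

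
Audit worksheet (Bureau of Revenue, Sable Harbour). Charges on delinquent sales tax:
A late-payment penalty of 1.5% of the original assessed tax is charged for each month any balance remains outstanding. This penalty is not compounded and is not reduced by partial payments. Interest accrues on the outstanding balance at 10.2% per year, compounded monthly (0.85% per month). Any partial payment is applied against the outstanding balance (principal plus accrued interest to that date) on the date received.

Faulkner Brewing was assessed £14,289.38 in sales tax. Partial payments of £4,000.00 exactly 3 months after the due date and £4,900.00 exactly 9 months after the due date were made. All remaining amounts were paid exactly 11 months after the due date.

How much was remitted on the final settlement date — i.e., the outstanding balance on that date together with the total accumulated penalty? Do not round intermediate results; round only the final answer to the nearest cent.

Balance at month 3: £14,289.3800 × (1 + 0.0085)^3 = £14,656.8652…
After £4,000.00 payment: £14,656.8652… − £4,000.00 = £10,656.8652…
Balance at month 9: £10,656.8652… × (1 + 0.0085)^6 = £11,212.0464…
After £4,900.00 payment: £11,212.0464… − £4,900.00 = £6,312.0464…
Balance at month 11: £6,312.0464… × (1 + 0.0085)^2 = £6,419.8073…
Penalty: 11 × 1.5% × £14,289.38 = £2,357.75…
Final settlement = outstanding balance + penalty = £6,419.8073… + £2,357.75… = £8,777.55

£8,777.55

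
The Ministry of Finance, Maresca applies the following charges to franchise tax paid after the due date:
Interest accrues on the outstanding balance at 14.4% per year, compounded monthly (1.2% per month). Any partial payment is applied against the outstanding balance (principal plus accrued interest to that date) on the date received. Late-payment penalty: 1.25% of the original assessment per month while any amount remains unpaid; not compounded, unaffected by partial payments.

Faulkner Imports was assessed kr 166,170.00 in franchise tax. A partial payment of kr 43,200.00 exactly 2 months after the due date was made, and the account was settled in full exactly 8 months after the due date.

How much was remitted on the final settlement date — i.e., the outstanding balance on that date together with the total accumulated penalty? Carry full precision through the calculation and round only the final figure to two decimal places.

kr 153,020.42

Balance at month 2: kr 166,170.0000 × (1 + 0.012)^2 = kr 170,182.0085…
After kr 43,200.00 payment: kr 170,182.0085… − kr 43,200.00 = kr 126,982.0085…
Balance at month 8: kr 126,982.0085… × (1 + 0.012)^6 = kr 136,403.4224…
Penalty: 8 × 1.25% × kr 166,170.00 = kr 16,617.00
Final settlement = outstanding balance + penalty = kr 136,403.4224… + kr 16,617.00 = kr 153,020.42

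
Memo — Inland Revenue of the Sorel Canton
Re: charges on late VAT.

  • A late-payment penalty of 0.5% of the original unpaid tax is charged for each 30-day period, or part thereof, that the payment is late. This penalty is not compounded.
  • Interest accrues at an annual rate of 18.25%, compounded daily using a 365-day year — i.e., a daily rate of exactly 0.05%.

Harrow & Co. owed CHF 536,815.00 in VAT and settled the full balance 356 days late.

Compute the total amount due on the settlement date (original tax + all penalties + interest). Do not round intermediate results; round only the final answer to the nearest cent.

CHF 673,580.52

Penalty periods: ⌈356/30⌉ = 12; penalty = 12 × 0.5% × CHF 536,815.00 = CHF 32,208.90
Interest: CHF 536,815.00 × ((1 + 0.0005)^356 − 1) = CHF 536,815.00 × 0.19477217… = CHF 104,556.6227…
Total = CHF 536,815.00 + CHF 32,208.9000 + CHF 104,556.6227… = CHF 673,580.52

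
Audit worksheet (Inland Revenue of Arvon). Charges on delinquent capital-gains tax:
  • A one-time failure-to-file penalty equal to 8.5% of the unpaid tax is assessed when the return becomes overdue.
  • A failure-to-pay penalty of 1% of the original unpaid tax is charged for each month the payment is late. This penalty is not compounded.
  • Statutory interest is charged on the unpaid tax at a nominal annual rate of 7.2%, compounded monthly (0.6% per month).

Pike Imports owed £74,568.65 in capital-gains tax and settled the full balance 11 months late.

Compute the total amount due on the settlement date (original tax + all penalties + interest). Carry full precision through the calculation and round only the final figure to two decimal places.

Failure-to-file penalty: 8.5% × £74,568.65 = £6,338.34…
Failure-to-pay penalty = 1% × £74,568.65 × 11 mo = £8,202.55…
Interest: £74,568.65 × ((1 + 0.006)^11 − 1) = £74,568.65 × 0.0680161… = £5,071.8666…
Total = £74,568.65 + £14,540.8868… + £5,071.8666… = £94,181.40

£94,181.40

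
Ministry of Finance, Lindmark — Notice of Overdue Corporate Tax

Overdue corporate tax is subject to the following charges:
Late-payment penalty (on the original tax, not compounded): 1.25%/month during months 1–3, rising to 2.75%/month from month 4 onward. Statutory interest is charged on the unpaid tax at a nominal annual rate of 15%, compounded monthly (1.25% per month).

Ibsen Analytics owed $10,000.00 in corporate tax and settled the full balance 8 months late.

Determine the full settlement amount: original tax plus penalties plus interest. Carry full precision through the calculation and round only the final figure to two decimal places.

$12,794.86

Penalty, months 1–3: 3 × 1.25% × $10,000.00 = $375.00
Penalty, months 4–8: 5 × 2.75% × $10,000.00 = $1,375.00
Interest: $10,000.00 × ((1 + 0.0125)^8 − 1) = $10,000.00 × 0.1044861… = $1,044.8610…
Total = $10,000.00 + $1,750.0000 + $1,044.8610… = $12,794.86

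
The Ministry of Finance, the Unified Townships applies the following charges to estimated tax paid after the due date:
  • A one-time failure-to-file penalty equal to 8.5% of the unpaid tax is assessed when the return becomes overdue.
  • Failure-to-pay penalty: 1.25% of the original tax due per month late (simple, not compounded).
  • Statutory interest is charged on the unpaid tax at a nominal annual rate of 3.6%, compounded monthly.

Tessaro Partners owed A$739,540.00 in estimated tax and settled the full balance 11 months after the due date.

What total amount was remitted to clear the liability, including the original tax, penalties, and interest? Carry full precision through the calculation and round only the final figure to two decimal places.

A$928,861.86

Failure-to-file penalty: 8.5% × A$739,540.00 = A$62,860.90
Failure-to-pay penalty = 1.25% × A$739,540.00 × 11 mo = A$101,686.75
Interest (3.6%/yr ÷ 12 = 0.3%/month): A$739,540.00 × ((1 + 0.003)^11 − 1) = A$24,774.2068…
Total = A$739,540.00 + A$164,547.6500 + A$24,774.2068… = A$928,861.86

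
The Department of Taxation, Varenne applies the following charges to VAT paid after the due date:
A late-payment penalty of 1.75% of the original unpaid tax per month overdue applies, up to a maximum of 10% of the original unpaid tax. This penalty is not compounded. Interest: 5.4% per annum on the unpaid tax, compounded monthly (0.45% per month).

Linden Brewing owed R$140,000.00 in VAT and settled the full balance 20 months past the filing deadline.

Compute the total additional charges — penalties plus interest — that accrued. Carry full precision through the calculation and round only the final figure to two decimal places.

Penalty (uncapped): 20 × 1.75% × R$140,000.00 = R$49,000.00; cap = 10% × R$140,000.00 = R$14,000.00 → penalty = R$14,000.00
Interest: R$140,000.00 × ((1 + 0.0045)^20 − 1) = R$140,000.00 × 0.0939534… = R$13,153.4757…
Penalties + interest = R$14,000.0000 + R$13,153.4757… = R$27,153.48

R$27,153.48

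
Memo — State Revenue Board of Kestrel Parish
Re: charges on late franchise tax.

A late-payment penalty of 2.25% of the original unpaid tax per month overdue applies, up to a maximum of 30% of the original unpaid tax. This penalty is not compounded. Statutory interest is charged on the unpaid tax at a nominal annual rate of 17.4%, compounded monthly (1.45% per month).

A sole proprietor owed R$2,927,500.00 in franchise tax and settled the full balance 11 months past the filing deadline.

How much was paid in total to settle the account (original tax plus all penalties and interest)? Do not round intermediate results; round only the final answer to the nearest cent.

Penalty: 11 × 2.25% × R$2,927,500.00 = R$724,556.25 (below the 30% cap of R$878,250.00)
Interest: R$2,927,500.00 × ((1 + 0.0145)^11 − 1) = R$2,927,500.00 × 0.1715817… = R$502,305.3134…
Total = R$2,927,500.00 + R$724,556.2500 + R$502,305.3134… = R$4,154,361.56

R$4,154,361.56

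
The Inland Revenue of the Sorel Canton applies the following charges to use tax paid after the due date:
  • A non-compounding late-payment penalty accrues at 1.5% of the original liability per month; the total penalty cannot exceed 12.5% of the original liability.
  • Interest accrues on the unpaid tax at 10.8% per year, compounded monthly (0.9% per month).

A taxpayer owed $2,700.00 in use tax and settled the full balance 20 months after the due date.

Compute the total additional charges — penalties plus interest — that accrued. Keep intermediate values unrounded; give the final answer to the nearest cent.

$867.39

Penalty (uncapped): 20 × 1.5% × $2,700.00 = $810.00; cap = 12.5% × $2,700.00 = $337.50 → penalty = $337.50
Interest: $2,700.00 × ((1 + 0.009)^20 − 1) = $2,700.00 × 0.1962538… = $529.8852…
Penalties + interest = $337.5000 + $529.8852… = $867.39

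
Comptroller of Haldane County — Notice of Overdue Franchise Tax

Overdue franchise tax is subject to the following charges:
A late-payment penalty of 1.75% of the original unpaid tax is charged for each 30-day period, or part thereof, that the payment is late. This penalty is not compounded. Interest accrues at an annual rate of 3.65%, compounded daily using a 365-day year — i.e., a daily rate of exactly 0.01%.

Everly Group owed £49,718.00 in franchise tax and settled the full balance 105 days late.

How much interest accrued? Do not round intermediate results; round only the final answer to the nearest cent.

Interest: £49,718.00 × ((1 + 0.0001)^105 − 1) = £49,718.00 × 0.01055479… = £524.7629…

£524.76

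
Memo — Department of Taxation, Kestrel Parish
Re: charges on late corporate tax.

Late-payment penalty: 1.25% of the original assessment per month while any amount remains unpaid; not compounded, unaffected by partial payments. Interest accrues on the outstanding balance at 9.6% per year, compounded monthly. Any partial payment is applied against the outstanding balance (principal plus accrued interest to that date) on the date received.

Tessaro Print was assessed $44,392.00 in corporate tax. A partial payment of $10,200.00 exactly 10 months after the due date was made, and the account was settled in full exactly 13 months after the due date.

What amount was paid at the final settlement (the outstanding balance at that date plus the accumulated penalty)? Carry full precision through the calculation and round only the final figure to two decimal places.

$46,003.94

Monthly rate = 9.6% ÷ 12 = 0.8%
Balance at month 10: $44,392.0000 × (1 + 0.008)^10 = $48,073.9750…
After $10,200.00 payment: $48,073.9750… − $10,200.00 = $37,873.9750…
Balance at month 13: $37,873.9750… × (1 + 0.008)^3 = $38,790.2416…
Penalty: 13 × 1.25% × $44,392.00 = $7,213.70
Final settlement = outstanding balance + penalty = $38,790.2416… + $7,213.70 = $46,003.94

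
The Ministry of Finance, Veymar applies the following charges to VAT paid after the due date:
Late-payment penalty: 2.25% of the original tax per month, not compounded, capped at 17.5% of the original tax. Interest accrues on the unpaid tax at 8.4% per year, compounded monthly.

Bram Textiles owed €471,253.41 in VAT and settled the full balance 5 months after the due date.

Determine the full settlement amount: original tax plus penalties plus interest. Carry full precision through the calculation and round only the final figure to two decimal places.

€540,995.82

Penalty: 5 × 2.25% × €471,253.41 = €53,016.01… (below the 17.5% cap of €82,469.35…)
Interest (8.4%/yr ÷ 12 = 0.7%/month): €471,253.41 × ((1 + 0.007)^5 − 1) = €16,726.4056…
Total = €471,253.41 + €53,016.0086… + €16,726.4056… = €540,995.82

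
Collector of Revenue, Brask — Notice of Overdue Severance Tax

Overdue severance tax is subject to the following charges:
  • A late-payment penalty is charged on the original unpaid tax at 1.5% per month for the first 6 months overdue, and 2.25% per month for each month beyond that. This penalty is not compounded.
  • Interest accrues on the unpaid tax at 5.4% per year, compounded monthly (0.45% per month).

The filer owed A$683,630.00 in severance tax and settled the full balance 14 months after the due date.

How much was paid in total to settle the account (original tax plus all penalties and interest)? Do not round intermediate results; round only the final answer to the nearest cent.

Penalty, months 1–6: 6 × 1.5% × A$683,630.00 = A$61,526.70
Penalty, months 7–14: 8 × 2.25% × A$683,630.00 = A$123,053.40
Interest: A$683,630.00 × ((1 + 0.0045)^14 − 1) = A$683,630.00 × 0.0648763… = A$44,351.4080…
Total = A$683,630.00 + A$184,580.1000 + A$44,351.4080… = A$912,561.51

A$912,561.51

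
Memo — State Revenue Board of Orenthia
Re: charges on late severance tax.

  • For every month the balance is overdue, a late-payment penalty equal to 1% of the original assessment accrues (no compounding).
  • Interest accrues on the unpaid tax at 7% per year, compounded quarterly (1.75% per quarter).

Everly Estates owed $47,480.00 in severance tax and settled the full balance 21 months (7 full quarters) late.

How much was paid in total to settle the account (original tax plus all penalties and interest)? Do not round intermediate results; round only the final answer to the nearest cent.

$63,581.52

Late-payment penalty = 1% × $47,480.00 × 21 mo = $9,970.80
Interest: $47,480.00 × ((1 + 0.0175)^7 − 1) = $47,480.00 × 0.1291221… = $6,130.7195…
Total = $47,480.00 + $9,970.8000 + $6,130.7195… = $63,581.52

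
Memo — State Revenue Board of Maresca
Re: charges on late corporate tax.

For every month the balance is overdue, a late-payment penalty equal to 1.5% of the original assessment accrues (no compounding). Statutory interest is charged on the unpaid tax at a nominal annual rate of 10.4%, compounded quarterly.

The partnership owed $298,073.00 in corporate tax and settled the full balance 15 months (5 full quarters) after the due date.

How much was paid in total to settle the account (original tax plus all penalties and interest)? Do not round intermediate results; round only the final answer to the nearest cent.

$405,956.96

Late-payment penalty: 15 × 1.5% × $298,073.00 = $67,066.43…
Interest (10.4%/yr ÷ 4 = 2.6%/quarter): $298,073.00 × ((1 + 0.026)^5 − 1) = $40,817.5374…
Total = $298,073.00 + $67,066.4250 + $40,817.5374… = $405,956.96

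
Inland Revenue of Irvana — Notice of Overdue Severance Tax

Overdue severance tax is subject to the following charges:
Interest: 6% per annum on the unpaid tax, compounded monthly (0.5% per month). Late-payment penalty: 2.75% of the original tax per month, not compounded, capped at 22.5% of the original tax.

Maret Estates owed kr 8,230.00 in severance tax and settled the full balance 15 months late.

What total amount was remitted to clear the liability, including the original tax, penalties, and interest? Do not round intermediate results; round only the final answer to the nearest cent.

Penalty (uncapped): 15 × 2.75% × kr 8,230.00 = kr 3,394.88…; cap = 22.5% × kr 8,230.00 = kr 1,851.75 → penalty = kr 1,851.75
Interest: kr 8,230.00 × ((1 + 0.005)^15 − 1) = kr 8,230.00 × 0.0776827… = kr 639.3289…
Total = kr 8,230.00 + kr 1,851.7500 + kr 639.3289… = kr 10,721.08

kr 10,721.08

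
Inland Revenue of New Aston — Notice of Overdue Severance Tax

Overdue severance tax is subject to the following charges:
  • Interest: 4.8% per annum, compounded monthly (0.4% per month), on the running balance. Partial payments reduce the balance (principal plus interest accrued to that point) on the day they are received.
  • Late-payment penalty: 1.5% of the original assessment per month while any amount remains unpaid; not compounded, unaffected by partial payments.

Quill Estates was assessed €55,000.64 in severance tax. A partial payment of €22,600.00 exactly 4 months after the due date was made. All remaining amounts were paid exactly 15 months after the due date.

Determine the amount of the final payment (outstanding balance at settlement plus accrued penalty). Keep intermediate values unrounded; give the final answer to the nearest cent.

€47,155.32

Balance at month 4: €55,000.6400 × (1 + 0.004)^4 = €55,885.9444…
After €22,600.00 payment: €55,885.9444… − €22,600.00 = €33,285.9444…
Balance at month 15: €33,285.9444… × (1 + 0.004)^11 = €34,780.1719…
Penalty: 15 × 1.5% × €55,000.64 = €12,375.14…
Final settlement = outstanding balance + penalty = €34,780.1719… + €12,375.14… = €47,155.32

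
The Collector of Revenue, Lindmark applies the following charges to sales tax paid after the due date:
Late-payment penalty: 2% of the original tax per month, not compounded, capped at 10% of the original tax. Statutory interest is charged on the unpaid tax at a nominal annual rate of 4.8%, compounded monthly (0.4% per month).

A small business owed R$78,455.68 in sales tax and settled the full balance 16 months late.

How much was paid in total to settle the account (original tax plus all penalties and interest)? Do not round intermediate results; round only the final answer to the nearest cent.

R$91,475.90

Penalty (uncapped): 16 × 2% × R$78,455.68 = R$25,105.82…; cap = 10% × R$78,455.68 = R$7,845.57… → penalty = R$7,845.57…
Interest: R$78,455.68 × ((1 + 0.004)^16 − 1) = R$78,455.68 × 0.0659563… = R$5,174.6472…
Total = R$78,455.68 + R$7,845.5680 + R$5,174.6472… = R$91,475.90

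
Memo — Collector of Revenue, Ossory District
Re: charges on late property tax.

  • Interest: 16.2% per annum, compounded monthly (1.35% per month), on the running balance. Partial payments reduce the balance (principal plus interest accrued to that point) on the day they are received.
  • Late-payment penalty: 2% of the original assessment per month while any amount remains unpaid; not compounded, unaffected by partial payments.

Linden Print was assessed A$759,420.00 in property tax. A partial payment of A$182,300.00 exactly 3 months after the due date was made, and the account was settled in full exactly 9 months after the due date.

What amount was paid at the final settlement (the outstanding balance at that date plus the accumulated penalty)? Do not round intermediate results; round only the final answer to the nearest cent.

Balance at month 3: A$759,420.0000 × (1 + 0.0135)^3 = A$790,593.5913…
After A$182,300.00 payment: A$790,593.5913… − A$182,300.00 = A$608,293.5913…
Balance at month 9: A$608,293.5913… × (1 + 0.0135)^6 = A$659,258.5322…
Penalty: 9 × 2% × A$759,420.00 = A$136,695.60
Final settlement = outstanding balance + penalty = A$659,258.5322… + A$136,695.60 = A$795,954.13

A$795,954.13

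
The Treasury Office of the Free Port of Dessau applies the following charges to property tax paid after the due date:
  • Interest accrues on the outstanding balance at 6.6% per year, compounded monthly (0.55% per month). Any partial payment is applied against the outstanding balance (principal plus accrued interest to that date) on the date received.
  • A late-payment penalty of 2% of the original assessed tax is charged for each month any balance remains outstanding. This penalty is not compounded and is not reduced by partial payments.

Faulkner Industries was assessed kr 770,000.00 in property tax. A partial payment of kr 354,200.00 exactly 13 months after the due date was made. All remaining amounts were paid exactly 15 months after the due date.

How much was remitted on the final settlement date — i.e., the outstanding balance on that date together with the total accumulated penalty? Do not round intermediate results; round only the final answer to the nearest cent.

Balance at month 13: kr 770,000.0000 × (1 + 0.0055)^13 = kr 826,908.9629…
After kr 354,200.00 payment: kr 826,908.9629… − kr 354,200.00 = kr 472,708.9629…
Balance at month 15: kr 472,708.9629… × (1 + 0.0055)^2 = kr 477,923.0610…
Penalty: 15 × 2% × kr 770,000.00 = kr 231,000.00
Final settlement = outstanding balance + penalty = kr 477,923.0610… + kr 231,000.00 = kr 708,923.06

kr 708,923.06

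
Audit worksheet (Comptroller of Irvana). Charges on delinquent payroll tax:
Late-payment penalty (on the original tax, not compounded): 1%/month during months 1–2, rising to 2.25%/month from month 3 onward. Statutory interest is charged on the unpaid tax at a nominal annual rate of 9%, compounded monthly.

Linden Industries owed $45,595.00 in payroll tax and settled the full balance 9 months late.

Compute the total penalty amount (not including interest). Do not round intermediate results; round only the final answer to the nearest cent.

Penalty, months 1–2: 2 × 1% × $45,595.00 = $911.90
Penalty, months 3–9: 7 × 2.25% × $45,595.00 = $7,181.21…
Total penalty = $911.90 + $7,181.21… = $8,093.11

$8,093.11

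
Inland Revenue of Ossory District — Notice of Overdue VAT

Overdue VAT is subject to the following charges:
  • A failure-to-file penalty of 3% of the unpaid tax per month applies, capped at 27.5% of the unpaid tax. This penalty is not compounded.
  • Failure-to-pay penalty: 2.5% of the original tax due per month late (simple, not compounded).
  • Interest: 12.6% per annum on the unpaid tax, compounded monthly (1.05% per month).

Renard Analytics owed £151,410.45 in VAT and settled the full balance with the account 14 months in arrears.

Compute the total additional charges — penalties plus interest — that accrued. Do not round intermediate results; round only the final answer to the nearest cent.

£118,473.61

Failure-to-file: 14 × 3% × £151,410.45 = £63,592.39…, capped at 27.5% × £151,410.45 = £41,637.87…
Failure-to-pay penalty = 2.5% × £151,410.45 × 14 mo = £52,993.66…
Interest: £151,410.45 × ((1 + 0.0105)^14 − 1) = £151,410.45 × 0.1574666… = £23,842.0815…
Penalties + interest = £94,631.5313… + £23,842.0815… = £118,473.61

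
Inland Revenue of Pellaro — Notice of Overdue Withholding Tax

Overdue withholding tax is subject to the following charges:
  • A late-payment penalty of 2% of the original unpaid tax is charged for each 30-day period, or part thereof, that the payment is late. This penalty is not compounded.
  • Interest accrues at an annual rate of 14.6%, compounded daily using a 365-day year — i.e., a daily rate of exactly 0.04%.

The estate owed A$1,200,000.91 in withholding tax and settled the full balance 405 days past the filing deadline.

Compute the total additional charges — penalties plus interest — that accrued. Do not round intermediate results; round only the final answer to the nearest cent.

A$546,987.00

Penalty periods: ⌈405/30⌉ = 14; penalty = 14 × 2% × A$1,200,000.91 = A$336,000.25…
Interest: A$1,200,000.91 × ((1 + 0.0004)^405 − 1) = A$1,200,000.91 × 0.17582215… = A$210,986.7451…
Penalties + interest = A$336,000.2548 + A$210,986.7451… = A$546,987.00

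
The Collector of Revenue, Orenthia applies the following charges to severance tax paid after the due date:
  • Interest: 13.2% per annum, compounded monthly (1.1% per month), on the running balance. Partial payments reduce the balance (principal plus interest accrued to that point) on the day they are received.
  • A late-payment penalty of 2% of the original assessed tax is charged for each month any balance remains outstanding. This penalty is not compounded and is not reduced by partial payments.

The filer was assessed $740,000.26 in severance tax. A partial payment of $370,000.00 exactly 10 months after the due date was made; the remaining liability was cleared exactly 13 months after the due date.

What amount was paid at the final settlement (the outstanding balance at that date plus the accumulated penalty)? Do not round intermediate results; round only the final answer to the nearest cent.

$663,149.28

Balance at month 10: $740,000.2600 × (1 + 0.011)^10 = $825,550.0884…
After $370,000.00 payment: $825,550.0884… − $370,000.00 = $455,550.0884…
Balance at month 13: $455,550.0884… × (1 + 0.011)^3 = $470,749.2123…
Penalty: 13 × 2% × $740,000.26 = $192,400.07…
Final settlement = outstanding balance + penalty = $470,749.2123… + $192,400.07… = $663,149.28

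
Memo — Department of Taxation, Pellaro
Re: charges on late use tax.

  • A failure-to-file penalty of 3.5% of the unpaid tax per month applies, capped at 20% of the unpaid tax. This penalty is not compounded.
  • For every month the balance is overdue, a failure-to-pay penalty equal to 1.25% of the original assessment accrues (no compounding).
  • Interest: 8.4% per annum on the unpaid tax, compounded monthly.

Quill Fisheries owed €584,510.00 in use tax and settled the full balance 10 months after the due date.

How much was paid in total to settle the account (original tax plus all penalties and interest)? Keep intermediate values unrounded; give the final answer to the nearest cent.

Failure-to-file: 10 × 3.5% × €584,510.00 = €204,578.50, capped at 20% × €584,510.00 = €116,902.00
Failure-to-pay penalty: 10 × 1.25% × €584,510.00 = €73,063.75
Interest (8.4%/yr ÷ 12 = 0.7%/month): €584,510.00 × ((1 + 0.007)^10 − 1) = €42,228.9002…
Total = €584,510.00 + €189,965.7500 + €42,228.9002… = €816,704.65

€816,704.65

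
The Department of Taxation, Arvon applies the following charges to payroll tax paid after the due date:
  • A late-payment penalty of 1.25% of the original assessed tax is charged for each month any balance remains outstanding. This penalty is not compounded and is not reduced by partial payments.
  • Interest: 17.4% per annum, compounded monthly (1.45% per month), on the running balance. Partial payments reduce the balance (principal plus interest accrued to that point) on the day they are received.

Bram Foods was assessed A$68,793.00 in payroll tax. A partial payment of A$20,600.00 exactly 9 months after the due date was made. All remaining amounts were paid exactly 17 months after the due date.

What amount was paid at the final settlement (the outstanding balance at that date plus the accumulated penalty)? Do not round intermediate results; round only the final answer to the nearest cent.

A$79,371.73

Balance at month 9: A$68,793.0000 × (1 + 0.0145)^9 = A$78,309.1863…
After A$20,600.00 payment: A$78,309.1863… − A$20,600.00 = A$57,709.1863…
Balance at month 17: A$57,709.1863… × (1 + 0.0145)^8 = A$64,753.2189…
Penalty: 17 × 1.25% × A$68,793.00 = A$14,618.51…
Final settlement = outstanding balance + penalty = A$64,753.2189… + A$14,618.51… = A$79,371.73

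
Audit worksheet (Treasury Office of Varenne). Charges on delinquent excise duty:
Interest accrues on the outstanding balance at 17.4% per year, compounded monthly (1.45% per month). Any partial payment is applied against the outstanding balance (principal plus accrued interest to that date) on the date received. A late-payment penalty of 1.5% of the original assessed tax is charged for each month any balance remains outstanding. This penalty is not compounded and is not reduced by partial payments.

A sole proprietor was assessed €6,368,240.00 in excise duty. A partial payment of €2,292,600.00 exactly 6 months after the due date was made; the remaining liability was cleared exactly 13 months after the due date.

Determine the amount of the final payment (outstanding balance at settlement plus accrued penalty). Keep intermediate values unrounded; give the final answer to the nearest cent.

Balance at month 6: €6,368,240.0000 × (1 + 0.0145)^6 = €6,942,753.2516…
After €2,292,600.00 payment: €6,942,753.2516… − €2,292,600.00 = €4,650,153.2516…
Balance at month 13: €4,650,153.2516… × (1 + 0.0145)^7 = €5,143,178.8333…
Penalty: 13 × 1.5% × €6,368,240.00 = €1,241,806.80
Final settlement = outstanding balance + penalty = €5,143,178.8333… + €1,241,806.80 = €6,384,985.63

€6,384,985.63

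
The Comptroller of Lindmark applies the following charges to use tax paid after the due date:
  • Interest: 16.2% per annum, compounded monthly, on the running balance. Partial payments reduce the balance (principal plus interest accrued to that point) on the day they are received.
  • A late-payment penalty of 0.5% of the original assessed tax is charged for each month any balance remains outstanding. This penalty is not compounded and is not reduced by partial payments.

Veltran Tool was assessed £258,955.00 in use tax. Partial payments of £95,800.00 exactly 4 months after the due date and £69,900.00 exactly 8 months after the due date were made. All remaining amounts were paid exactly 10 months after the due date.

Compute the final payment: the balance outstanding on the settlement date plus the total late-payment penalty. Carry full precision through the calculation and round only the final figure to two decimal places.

£133,437.23

Monthly rate = 16.2% ÷ 12 = 1.35%
Balance at month 4: £258,955.0000 × (1 + 0.0135)^4 = £273,224.2944…
After £95,800.00 payment: £273,224.2944… − £95,800.00 = £177,424.2944…
Balance at month 8: £177,424.2944… × (1 + 0.0135)^4 = £187,200.9718…
After £69,900.00 payment: £187,200.9718… − £69,900.00 = £117,300.9718…
Balance at month 10: £117,300.9718… × (1 + 0.0135)^2 = £120,489.4761…
Penalty: 10 × 0.5% × £258,955.00 = £12,947.75
Final settlement = outstanding balance + penalty = £120,489.4761… + £12,947.75 = £133,437.23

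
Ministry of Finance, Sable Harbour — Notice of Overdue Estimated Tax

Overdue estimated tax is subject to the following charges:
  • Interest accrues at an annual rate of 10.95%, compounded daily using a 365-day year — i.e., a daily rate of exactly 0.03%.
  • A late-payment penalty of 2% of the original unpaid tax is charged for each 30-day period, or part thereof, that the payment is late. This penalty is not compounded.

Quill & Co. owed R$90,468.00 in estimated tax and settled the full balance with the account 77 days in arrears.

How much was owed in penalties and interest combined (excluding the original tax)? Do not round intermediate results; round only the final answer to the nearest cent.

R$7,541.89

Penalty periods: ⌈77/30⌉ = 3; penalty = 3 × 2% × R$90,468.00 = R$5,428.08
Interest: R$90,468.00 × ((1 + 0.0003)^77 − 1) = R$90,468.00 × 0.02336533… = R$2,113.8143…
Penalties + interest = R$5,428.0800 + R$2,113.8143… = R$7,541.89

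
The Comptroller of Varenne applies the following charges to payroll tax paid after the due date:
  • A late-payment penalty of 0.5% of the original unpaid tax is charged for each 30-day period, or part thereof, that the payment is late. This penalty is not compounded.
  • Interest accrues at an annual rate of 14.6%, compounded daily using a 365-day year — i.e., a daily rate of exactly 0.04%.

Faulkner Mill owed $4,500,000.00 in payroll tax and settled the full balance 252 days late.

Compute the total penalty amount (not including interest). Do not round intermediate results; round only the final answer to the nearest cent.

$202,500.00

Penalty periods: ⌈252/30⌉ = 9; penalty = 9 × 0.5% × $4,500,000.00 = $202,500.00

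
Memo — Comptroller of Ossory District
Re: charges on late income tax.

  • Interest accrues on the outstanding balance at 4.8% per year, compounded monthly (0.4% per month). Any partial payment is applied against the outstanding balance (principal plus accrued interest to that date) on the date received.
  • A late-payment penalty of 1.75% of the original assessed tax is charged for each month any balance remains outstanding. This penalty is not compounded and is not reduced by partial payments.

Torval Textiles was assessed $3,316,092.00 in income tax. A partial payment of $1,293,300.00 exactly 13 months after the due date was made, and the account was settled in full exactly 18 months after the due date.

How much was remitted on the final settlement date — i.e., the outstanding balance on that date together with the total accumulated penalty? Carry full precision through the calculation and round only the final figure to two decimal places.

$3,288,339.45

Balance at month 13: $3,316,092.0000 × (1 + 0.004)^13 = $3,492,728.5759…
After $1,293,300.00 payment: $3,492,728.5759… − $1,293,300.00 = $2,199,428.5759…
Balance at month 18: $2,199,428.5759… × (1 + 0.004)^5 = $2,243,770.4665…
Penalty: 18 × 1.75% × $3,316,092.00 = $1,044,568.98
Final settlement = outstanding balance + penalty = $2,243,770.4665… + $1,044,568.98 = $3,288,339.45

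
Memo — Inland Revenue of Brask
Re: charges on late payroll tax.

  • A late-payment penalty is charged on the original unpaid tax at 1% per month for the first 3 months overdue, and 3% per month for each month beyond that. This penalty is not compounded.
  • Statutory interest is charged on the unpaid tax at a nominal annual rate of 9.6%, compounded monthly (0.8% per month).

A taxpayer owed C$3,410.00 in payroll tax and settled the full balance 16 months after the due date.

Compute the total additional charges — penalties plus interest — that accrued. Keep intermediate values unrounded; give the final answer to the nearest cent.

Penalty, months 1–3: 3 × 1% × C$3,410.00 = C$102.30
Penalty, months 4–16: 13 × 3% × C$3,410.00 = C$1,329.90
Interest: C$3,410.00 × ((1 + 0.008)^16 − 1) = C$3,410.00 × 0.1359743… = C$463.6724…
Penalties + interest = C$1,432.2000 + C$463.6724… = C$1,895.87

C$1,895.87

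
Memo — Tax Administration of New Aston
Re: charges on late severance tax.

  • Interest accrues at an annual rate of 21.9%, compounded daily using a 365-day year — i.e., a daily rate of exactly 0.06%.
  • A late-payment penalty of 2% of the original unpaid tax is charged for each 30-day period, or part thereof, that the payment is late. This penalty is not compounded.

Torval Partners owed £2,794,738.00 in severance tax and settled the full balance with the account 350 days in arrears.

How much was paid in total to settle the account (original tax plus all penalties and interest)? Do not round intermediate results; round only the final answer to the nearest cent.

£4,118,326.96

Penalty periods: ⌈350/30⌉ = 12; penalty = 12 × 2% × £2,794,738.00 = £670,737.12
Interest: £2,794,738.00 × ((1 + 0.0006)^350 − 1) = £2,794,738.00 × 0.23360037… = £652,851.8358…
Total = £2,794,738.00 + £670,737.1200 + £652,851.8358… = £4,118,326.96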